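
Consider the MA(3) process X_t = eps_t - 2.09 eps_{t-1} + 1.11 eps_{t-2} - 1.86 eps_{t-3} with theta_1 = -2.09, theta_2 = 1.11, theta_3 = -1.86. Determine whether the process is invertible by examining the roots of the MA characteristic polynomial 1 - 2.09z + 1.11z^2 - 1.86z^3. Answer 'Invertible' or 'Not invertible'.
\text{Not invertible}

The MA(q) characteristic polynomial is P(z) = 1 - 2.09z + 1.11z^2 - 1.86z^3.
Invertibility requires all roots to lie outside the unit circle, i.e. |z| > 1 for every root.
Degree 3: look for a simple real root z0 first, then factor out (1 - z/z0) and solve the remaining quadratic.
Testing z0 = 0.5: P(0.5) = 1 + (-2.09)(0.5) + (1.11)(0.5)^2 + (-1.86)(0.5)^3
  = 1 + (-1.045) + (0.2775) + (-0.2325) = 0.  So z_0 = 0.5 is a root, |z_0| = 0.5.
Divide out the factor (1 - 2 z) = (1 - z/z0) (since 1/z0 = 2):
  P(z) = (1 - 2 z)(1 + (-0.09) z + (0.93) z^2)
  [check: z-coef -0.09 - (2) = -2.09; z^2-coef 0.93 - (2)(-0.09) = 1.11; z^3-coef -(2)(0.93) = -1.86.]
Remaining roots from the quadratic factor 1 + (-0.09) z + (0.93) z^2:
  Set 1 + (-0.09) z + (0.93) z^2 = 0, i.e. a z^2 + b z + c = 0 with a = 0.93, b = -0.09, c = 1.
  Discriminant D = b^2 - 4ac = (-0.09)^2 - 4*(0.93)*1 = 0.0081 - (3.72) = -3.7119.
  D < 0, so the roots are the complex-conjugate pair z = (-b +/- i sqrt(-D)) / (2a) = 0.0484 +/- 1.0358i.
  For a conjugate pair |z|^2 = z * conj(z) = (product of roots) = c/a = 1/(0.93) = 1.075269, so |z| = sqrt(1.075269) = 1.037 for both roots.
Moduli of all roots: 0.5000, 1.0370, 1.0370.
All moduli strictly greater than 1? No.
Verdict: Not invertible.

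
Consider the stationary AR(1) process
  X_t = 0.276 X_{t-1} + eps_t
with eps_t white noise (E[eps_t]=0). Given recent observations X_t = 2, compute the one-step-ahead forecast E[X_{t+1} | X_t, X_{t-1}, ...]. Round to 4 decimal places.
E[X_{t+1} \mid \mathcal F_t] = 0.5520

For an AR(p) model X_t = c + sum_i phi_i X_{t-i} + eps_t, the
one-step-ahead conditional mean is
  E[X_{t+1} | X_t, ...] = c + sum_i phi_i X_{t+1-i}.
Substitute known values:
  E[X_{t+1} | ...] = (0.276) * (2)
                   = 0.5520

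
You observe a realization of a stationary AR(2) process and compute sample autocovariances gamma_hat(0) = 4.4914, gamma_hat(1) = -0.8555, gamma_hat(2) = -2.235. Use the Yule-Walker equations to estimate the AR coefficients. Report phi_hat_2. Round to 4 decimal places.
\hat\phi_{2} = -0.5540

The Yule-Walker equations for an AR(p) process read, in matrix form,
  Gamma_p phi = r_p,   with   (Gamma_p)_{ij} = gamma(|i - j|),
                       (r_p)_i = gamma(i),   i,j = 1..p.
Substitute the sample gammas (Toeplitz matrix and right-hand side of size 2):
  Gamma_p = [[4.4914, -0.8555], [-0.8555, 4.4914]]
  r_p     = [-0.8555, -2.235]
Written out:
  4.4914 phi_1 - 0.8555 phi_2 = -0.8555
  -0.8555 phi_1 + 4.4914 phi_2 = -2.235
Solve by Cramer's rule:
  det = gamma(0)^2 - gamma(1)^2 = (4.4914)^2 - (-0.8555)^2 = 20.17267396 - 0.73188025 = 19.44079371
  phi_hat_1 = [gamma(1) gamma(0) - gamma(1) gamma(2)] / det = [(-0.8555)(4.4914) - (-0.8555)(-2.235)] / 19.44079371 = -5.7544352 / 19.44079371 = -0.296
  phi_hat_2 = [gamma(0) gamma(2) - gamma(1)^2] / det = [(4.4914)(-2.235) - (-0.8555)^2] / 19.44079371 = -10.77015925 / 19.44079371 = -0.554
So phi_hat = [-0.2960, -0.5540].
Therefore phi_hat_2 = -0.5540.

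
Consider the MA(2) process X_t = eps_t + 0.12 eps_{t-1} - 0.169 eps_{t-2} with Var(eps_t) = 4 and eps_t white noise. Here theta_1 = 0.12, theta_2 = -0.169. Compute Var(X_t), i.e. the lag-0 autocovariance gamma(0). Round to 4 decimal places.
\gamma(0) = 4.1718

For an MA(q) process X_t = eps_t + sum_i theta_i eps_{t-i} with
Var(eps_t) = sigma^2, the variance is
  gamma(0) = sigma^2 * (1 + sum_i theta_i^2).
  sum_i theta_i^2 = (0.12)^2 + (-0.169)^2 = 0.0144 + 0.028561 = 0.042961.
  gamma(0) = 4 * (1 + 0.042961) = 4 * 1.042961 = 4.171844, which rounds to 4.1718.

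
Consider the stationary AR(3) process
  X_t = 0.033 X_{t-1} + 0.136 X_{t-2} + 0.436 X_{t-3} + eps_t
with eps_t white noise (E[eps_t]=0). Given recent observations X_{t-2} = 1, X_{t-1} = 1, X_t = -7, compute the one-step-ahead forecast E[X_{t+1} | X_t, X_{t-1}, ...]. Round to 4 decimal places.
E[X_{t+1} \mid \mathcal F_t] = 0.3410

For an AR(p) model X_t = c + sum_i phi_i X_{t-i} + eps_t, the
one-step-ahead conditional mean is
  E[X_{t+1} | X_t, ...] = c + sum_i phi_i X_{t+1-i}.
Substitute known values:
  E[X_{t+1} | ...] = (0.033) * (-7) + (0.136) * (1) + (0.436) * (1)
                   = 0.3410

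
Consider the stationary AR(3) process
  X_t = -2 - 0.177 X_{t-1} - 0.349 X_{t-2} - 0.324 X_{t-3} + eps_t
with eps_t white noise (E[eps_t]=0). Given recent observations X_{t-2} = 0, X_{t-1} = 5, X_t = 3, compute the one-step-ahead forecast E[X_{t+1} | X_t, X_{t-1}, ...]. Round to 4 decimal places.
E[X_{t+1} \mid \mathcal F_t] = -4.2760

For an AR(p) model X_t = c + sum_i phi_i X_{t-i} + eps_t, the
one-step-ahead conditional mean is
  E[X_{t+1} | X_t, ...] = c + sum_i phi_i X_{t+1-i}.
Substitute known values:
  E[X_{t+1} | ...] = -2 + (-0.177) * (3) + (-0.349) * (5) + (-0.324) * (0)
                   = -4.2760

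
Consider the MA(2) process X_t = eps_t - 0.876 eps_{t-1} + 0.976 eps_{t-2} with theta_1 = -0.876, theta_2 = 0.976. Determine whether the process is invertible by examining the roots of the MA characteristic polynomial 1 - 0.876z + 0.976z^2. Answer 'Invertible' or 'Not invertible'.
\text{Invertible}

The MA(q) characteristic polynomial is P(z) = 1 - 0.876z + 0.976z^2.
Invertibility requires all roots to lie outside the unit circle, i.e. |z| > 1 for every root.
Set 1 + (-0.876) z + (0.976) z^2 = 0, i.e. a z^2 + b z + c = 0 with a = 0.976, b = -0.876, c = 1.
Discriminant D = b^2 - 4ac = (-0.876)^2 - 4*(0.976)*1 = 0.767376 - (3.904) = -3.136624.
D < 0, so the roots are the complex-conjugate pair z = (-b +/- i sqrt(-D)) / (2a) = 0.4488 +/- 0.9073i.
For a conjugate pair |z|^2 = z * conj(z) = (product of roots) = c/a = 1/(0.976) = 1.02459, so |z| = sqrt(1.02459) = 1.0122 for both roots.
Moduli of all roots: 1.0122, 1.0122.
All moduli strictly greater than 1? Yes.
Verdict: Invertible.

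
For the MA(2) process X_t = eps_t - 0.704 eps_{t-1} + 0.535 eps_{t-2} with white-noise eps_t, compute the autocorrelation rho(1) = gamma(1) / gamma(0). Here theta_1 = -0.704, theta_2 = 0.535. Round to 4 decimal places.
\rho(1) = -0.6065

For an MA(q) process with theta_0 = 1, the autocovariance is
  gamma(k) = sigma^2 * sum_{i=0..q-k} theta_i * theta_{i+k},
and rho(k) = gamma(k) / gamma(0). Sigma^2 cancels.
  numerator   = (1)*(-0.704) + (-0.704)*(0.535) = -1.08064.
  denominator = (1)^2 + (-0.704)^2 + (0.535)^2 = 1.781841.
  rho(1) = -1.08064 / 1.781841 = -0.6065.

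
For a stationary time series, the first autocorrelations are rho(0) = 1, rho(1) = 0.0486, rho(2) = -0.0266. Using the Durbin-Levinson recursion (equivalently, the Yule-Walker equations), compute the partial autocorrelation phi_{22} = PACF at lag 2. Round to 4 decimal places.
\phi_{22} = -0.0290

The PACF at lag k is phi_{kk}, the last component of the solution
to the Yule-Walker system G_k phi = r_k where
  (G_k)_{ij} = rho(|i - j|), (r_k)_i = rho(i), i,j = 1..k.
Equivalently, Durbin-Levinson gives phi_{kk} iteratively:
  phi_{11} = rho(1)
  phi_{kk} = [rho(k) - sum_{j=1..k-1} phi_{k-1,j} rho(k-j)]
            / [1 - sum_{j=1..k-1} phi_{k-1,j} rho(j)],
  phi_{k,j} = phi_{k-1,j} - phi_{kk} phi_{k-1,k-j},  j = 1..k-1.
Step k = 1:
  phi_11 = rho(1) = 0.0486.
Step k = 2:
  phi_22 = [rho(2) - phi_11 rho(1)] / [1 - phi_11 rho(1)] = [-0.0266 - (0.0486)(0.0486)] / [1 - (0.0486)(0.0486)]
         = -0.02896196 / 0.99763804 = -0.029.
Therefore phi_{22} = -0.0290.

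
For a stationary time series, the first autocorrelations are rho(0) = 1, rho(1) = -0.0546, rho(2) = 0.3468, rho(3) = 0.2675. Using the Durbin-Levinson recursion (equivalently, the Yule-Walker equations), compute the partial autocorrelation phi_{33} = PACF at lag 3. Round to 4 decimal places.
\phi_{33} = 0.3401

The PACF at lag k is phi_{kk}, the last component of the solution
to the Yule-Walker system G_k phi = r_k where
  (G_k)_{ij} = rho(|i - j|), (r_k)_i = rho(i), i,j = 1..k.
Equivalently, Durbin-Levinson gives phi_{kk} iteratively:
  phi_{11} = rho(1)
  phi_{kk} = [rho(k) - sum_{j=1..k-1} phi_{k-1,j} rho(k-j)]
            / [1 - sum_{j=1..k-1} phi_{k-1,j} rho(j)],
  phi_{k,j} = phi_{k-1,j} - phi_{kk} phi_{k-1,k-j},  j = 1..k-1.
Step k = 1:
  phi_11 = rho(1) = -0.0546.
Step k = 2:
  phi_22 = [rho(2) - phi_11 rho(1)] / [1 - phi_11 rho(1)] = [0.3468 - (-0.0546)(-0.0546)] / [1 - (-0.0546)(-0.0546)]
         = 0.34381884 / 0.99701884 = 0.344847.
  Update: phi_21 = phi_11 - phi_22 phi_11 = -0.0546 - (0.344847)(-0.0546) = -0.035771.
Step k = 3:
  phi_33 = [rho(3) - phi_21 rho(2) - phi_22 rho(1)] / [1 - phi_21 rho(1) - phi_22 rho(2)]
    numerator   = 0.2675 - (-0.035771)(0.3468) - (0.344847)(-0.0546) = 0.29873415
    denominator = 1 - (-0.035771)(-0.0546) - (0.344847)(0.3468) = 0.87845398
  phi_33 = 0.29873415 / 0.87845398 = 0.3401.
Therefore phi_{33} = 0.3401.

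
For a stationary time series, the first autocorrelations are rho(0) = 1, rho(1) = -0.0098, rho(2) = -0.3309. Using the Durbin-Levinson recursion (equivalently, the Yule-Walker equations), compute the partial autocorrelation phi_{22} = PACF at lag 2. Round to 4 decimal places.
\phi_{22} = -0.3310

The PACF at lag k is phi_{kk}, the last component of the solution
to the Yule-Walker system G_k phi = r_k where
  (G_k)_{ij} = rho(|i - j|), (r_k)_i = rho(i), i,j = 1..k.
Equivalently, Durbin-Levinson gives phi_{kk} iteratively:
  phi_{11} = rho(1)
  phi_{kk} = [rho(k) - sum_{j=1..k-1} phi_{k-1,j} rho(k-j)]
            / [1 - sum_{j=1..k-1} phi_{k-1,j} rho(j)],
  phi_{k,j} = phi_{k-1,j} - phi_{kk} phi_{k-1,k-j},  j = 1..k-1.
Step k = 1:
  phi_11 = rho(1) = -0.0098.
Step k = 2:
  phi_22 = [rho(2) - phi_11 rho(1)] / [1 - phi_11 rho(1)] = [-0.3309 - (-0.0098)(-0.0098)] / [1 - (-0.0098)(-0.0098)]
         = -0.33099604 / 0.99990396 = -0.331.
Therefore phi_{22} = -0.3310.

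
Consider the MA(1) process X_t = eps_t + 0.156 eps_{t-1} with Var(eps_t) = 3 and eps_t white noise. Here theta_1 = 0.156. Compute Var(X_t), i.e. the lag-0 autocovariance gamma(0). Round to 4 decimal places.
\gamma(0) = 3.0730

For an MA(q) process X_t = eps_t + sum_i theta_i eps_{t-i} with
Var(eps_t) = sigma^2, the variance is
  gamma(0) = sigma^2 * (1 + sum_i theta_i^2).
  sum_i theta_i^2 = (0.156)^2 = 0.024336.
  gamma(0) = 3 * (1 + 0.024336) = 3 * 1.024336 = 3.073008, which rounds to 3.0730.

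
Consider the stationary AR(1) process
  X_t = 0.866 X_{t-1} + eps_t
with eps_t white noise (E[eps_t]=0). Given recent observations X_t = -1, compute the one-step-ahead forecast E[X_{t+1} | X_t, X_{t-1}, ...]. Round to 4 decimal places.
E[X_{t+1} \mid \mathcal F_t] = -0.8660

For an AR(p) model X_t = c + sum_i phi_i X_{t-i} + eps_t, the
one-step-ahead conditional mean is
  E[X_{t+1} | X_t, ...] = c + sum_i phi_i X_{t+1-i}.
Substitute known values:
  E[X_{t+1} | ...] = (0.866) * (-1)
                   = -0.8660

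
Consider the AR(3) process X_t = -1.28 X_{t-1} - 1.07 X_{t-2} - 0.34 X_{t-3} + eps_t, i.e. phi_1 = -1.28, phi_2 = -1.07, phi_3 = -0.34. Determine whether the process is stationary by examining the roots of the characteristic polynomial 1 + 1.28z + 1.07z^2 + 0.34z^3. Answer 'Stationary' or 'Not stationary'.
\text{Stationary}

The AR(p) characteristic polynomial is P(z) = 1 + 1.28z + 1.07z^2 + 0.34z^3.
Stationarity requires all roots to lie outside the unit circle, i.e. |z| > 1 for every root.
Degree 3: look for a simple real root z0 first, then factor out (1 - z/z0) and solve the remaining quadratic.
Testing z0 = -2: P(-2) = 1 + (1.28)(-2) + (1.07)(-2)^2 + (0.34)(-2)^3
  = 1 + (-2.56) + (4.28) + (-2.72) = 0.  So z_0 = -2 is a root, |z_0| = 2.
Divide out the factor (1 + 0.5 z) = (1 - z/z0) (since 1/z0 = -0.5):
  P(z) = (1 + 0.5 z)(1 + (0.78) z + (0.68) z^2)
  [check: z-coef 0.78 - (-0.5) = 1.28; z^2-coef 0.68 - (-0.5)(0.78) = 1.07; z^3-coef -(-0.5)(0.68) = 0.34.]
Remaining roots from the quadratic factor 1 + (0.78) z + (0.68) z^2:
  Set 1 + (0.78) z + (0.68) z^2 = 0, i.e. a z^2 + b z + c = 0 with a = 0.68, b = 0.78, c = 1.
  Discriminant D = b^2 - 4ac = (0.78)^2 - 4*(0.68)*1 = 0.6084 - (2.72) = -2.1116.
  D < 0, so the roots are the complex-conjugate pair z = (-b +/- i sqrt(-D)) / (2a) = -0.5735 +/- 1.0685i.
  For a conjugate pair |z|^2 = z * conj(z) = (product of roots) = c/a = 1/(0.68) = 1.470588, so |z| = sqrt(1.470588) = 1.2127 for both roots.
Moduli of all roots: 2.0000, 1.2127, 1.2127.
All moduli strictly greater than 1? Yes.
Verdict: Stationary.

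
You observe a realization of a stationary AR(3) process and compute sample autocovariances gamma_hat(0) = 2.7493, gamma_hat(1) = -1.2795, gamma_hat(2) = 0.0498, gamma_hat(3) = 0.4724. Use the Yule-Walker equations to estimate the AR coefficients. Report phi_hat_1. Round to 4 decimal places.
\hat\phi_{1} = -0.5610

The Yule-Walker equations for an AR(p) process read, in matrix form,
  Gamma_p phi = r_p,   with   (Gamma_p)_{ij} = gamma(|i - j|),
                       (r_p)_i = gamma(i),   i,j = 1..p.
Substitute the sample gammas (Toeplitz matrix and right-hand side of size 3):
  Gamma_p = [[2.7493, -1.2795, 0.0498], [-1.2795, 2.7493, -1.2795], [0.0498, -1.2795, 2.7493]]
  r_p     = [-1.2795, 0.0498, 0.4724]
Written out (R1..R3):
  (R1) 2.7493 phi_1 - 1.2795 phi_2 + 0.0498 phi_3 = -1.2795
  (R2) -1.2795 phi_1 + 2.7493 phi_2 - 1.2795 phi_3 = 0.0498
  (R3) 0.0498 phi_1 - 1.2795 phi_2 + 2.7493 phi_3 = 0.4724
Gaussian elimination:
  R2 <- R2 - (-1.2795/2.7493) R1 = R2 - (-0.465391) R1:  2.153832 phi_2 - 1.256324 phi_3 = -0.545668
  R3 <- R3 - (0.0498/2.7493) R1 = R3 - (0.018114) R1:  -1.256324 phi_2 + 2.748398 phi_3 = 0.495576
  R3 <- R3 - (-1.256324/2.153832) R2 = R3 - (-0.583297) R2:  2.015588 phi_3 = 0.17729
Back-substitution:
  phi_hat_3 = 0.17729 / 2.015588 = 0.087959
  phi_hat_2 = (-0.545668 - (-1.256324)(0.087959)) / 2.153832 = -0.202041
  phi_hat_1 = (-1.2795 - (-1.2795)(-0.202041) - (0.0498)(0.087959)) / 2.7493 = -0.561013
So phi_hat = [-0.5610, -0.2020, 0.0880].
Therefore phi_hat_1 = -0.5610.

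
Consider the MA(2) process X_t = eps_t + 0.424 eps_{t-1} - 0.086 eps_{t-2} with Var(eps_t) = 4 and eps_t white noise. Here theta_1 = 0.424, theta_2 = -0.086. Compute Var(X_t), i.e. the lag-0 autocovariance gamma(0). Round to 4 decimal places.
\gamma(0) = 4.7487

For an MA(q) process X_t = eps_t + sum_i theta_i eps_{t-i} with
Var(eps_t) = sigma^2, the variance is
  gamma(0) = sigma^2 * (1 + sum_i theta_i^2).
  sum_i theta_i^2 = (0.424)^2 + (-0.086)^2 = 0.179776 + 0.007396 = 0.187172.
  gamma(0) = 4 * (1 + 0.187172) = 4 * 1.187172 = 4.748688, which rounds to 4.7487.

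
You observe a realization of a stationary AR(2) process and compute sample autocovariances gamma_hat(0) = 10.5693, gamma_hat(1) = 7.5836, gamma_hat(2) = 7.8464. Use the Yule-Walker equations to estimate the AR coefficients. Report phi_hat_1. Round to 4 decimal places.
\hat\phi_{1} = 0.3810

The Yule-Walker equations for an AR(p) process read, in matrix form,
  Gamma_p phi = r_p,   with   (Gamma_p)_{ij} = gamma(|i - j|),
                       (r_p)_i = gamma(i),   i,j = 1..p.
Substitute the sample gammas (Toeplitz matrix and right-hand side of size 2):
  Gamma_p = [[10.5693, 7.5836], [7.5836, 10.5693]]
  r_p     = [7.5836, 7.8464]
Written out:
  10.5693 phi_1 + 7.5836 phi_2 = 7.5836
  7.5836 phi_1 + 10.5693 phi_2 = 7.8464
Solve by Cramer's rule:
  det = gamma(0)^2 - gamma(1)^2 = (10.5693)^2 - (7.5836)^2 = 111.71010249 - 57.51098896 = 54.19911353
  phi_hat_1 = [gamma(1) gamma(0) - gamma(1) gamma(2)] / det = [(7.5836)(10.5693) - (7.5836)(7.8464)] / 54.19911353 = 20.64938444 / 54.19911353 = 0.381
  phi_hat_2 = [gamma(0) gamma(2) - gamma(1)^2] / det = [(10.5693)(7.8464) - (7.5836)^2] / 54.19911353 = 25.41996656 / 54.19911353 = 0.469
So phi_hat = [0.3810, 0.4690].
Therefore phi_hat_1 = 0.3810.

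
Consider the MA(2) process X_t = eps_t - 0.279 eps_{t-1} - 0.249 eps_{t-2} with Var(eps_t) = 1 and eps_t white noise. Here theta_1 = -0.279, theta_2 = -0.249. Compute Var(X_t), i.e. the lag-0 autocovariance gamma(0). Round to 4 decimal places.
\gamma(0) = 1.1398

For an MA(q) process X_t = eps_t + sum_i theta_i eps_{t-i} with
Var(eps_t) = sigma^2, the variance is
  gamma(0) = sigma^2 * (1 + sum_i theta_i^2).
  sum_i theta_i^2 = (-0.279)^2 + (-0.249)^2 = 0.077841 + 0.062001 = 0.139842.
  gamma(0) = 1 * (1 + 0.139842) = 1 * 1.139842 = 1.139842, which rounds to 1.1398.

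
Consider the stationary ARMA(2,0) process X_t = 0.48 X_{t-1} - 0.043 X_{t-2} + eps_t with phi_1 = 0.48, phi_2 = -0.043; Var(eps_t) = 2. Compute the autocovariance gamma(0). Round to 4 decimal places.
\gamma(0) = 2.5421

Multiply the model equation by X_{t-k} and take expectations. With theta_0 = psi_0 = 1 and psi_j the MA(infinity) weights, this gives
  gamma(k) - sum_i phi_i gamma(k-i) = c_k,
  c_k = sigma^2 * sum_{j=k..q} theta_j psi_{j-k}   (c_k = 0 for k > q),
using gamma(-m) = gamma(m).
Pure AR (q = 0): c_0 = sigma^2 = 2, c_k = 0 for k >= 1.
Equations for k = 0, 1, 2 (AR order 2, c_2 = 0):
  (E0) gamma(0) = phi_1 gamma(1) + phi_2 gamma(2) + c_0
  (E1) gamma(1) = phi_1 gamma(0) + phi_2 gamma(1) + c_1
  (E2) gamma(2) = phi_1 gamma(1) + phi_2 gamma(0)
From (E1): gamma(1) = A gamma(0) + B with
  A = phi_1 / (1 - phi_2) = 0.48 / 1.043 = 0.460211,   B = c_1 / (1 - phi_2) = 0 / 1.043 = 0.
Insert (E2) into (E0): gamma(0) (1 - phi_2^2) = phi_1 (1 + phi_2) gamma(1) + c_0.
  phi_1 (1 + phi_2) = (0.48)(0.957) = 0.45936,   1 - phi_2^2 = 0.998151.
Replace gamma(1) by A gamma(0) + B and collect gamma(0):
  gamma(0) [0.998151 - (0.45936)(0.460211)] = c_0 = 2
  gamma(0) * 0.786749 = 2
  gamma(0) = 2 / 0.786749 = 2.542108.
Therefore gamma(0) = 2.5421 (to 4 decimal places).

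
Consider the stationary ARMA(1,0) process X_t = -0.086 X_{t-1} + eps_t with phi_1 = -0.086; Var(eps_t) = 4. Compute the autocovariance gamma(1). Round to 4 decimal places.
\gamma(1) = -0.3466

Multiply the model equation by X_{t-k} and take expectations. With theta_0 = psi_0 = 1 and psi_j the MA(infinity) weights, this gives
  gamma(k) - sum_i phi_i gamma(k-i) = c_k,
  c_k = sigma^2 * sum_{j=k..q} theta_j psi_{j-k}   (c_k = 0 for k > q),
using gamma(-m) = gamma(m).
Pure AR (q = 0): c_0 = sigma^2 = 4, c_k = 0 for k >= 1.
Equations for k = 0 and k = 1 (AR order 1):
  gamma(0) = phi_1 gamma(1) + c_0
  gamma(1) = phi_1 gamma(0) + c_1
Substituting the second into the first: gamma(0) (1 - phi_1^2) = c_0 + phi_1 c_1, so
  gamma(0) = c_0 / (1 - phi_1^2) = 4 / (1 - (-0.086)^2) = 4 / 0.992604 = 4.029804.
  gamma(1) = phi_1 gamma(0) = (-0.086)(4.029804) = -0.346563.
Therefore gamma(1) = -0.3466 (to 4 decimal places).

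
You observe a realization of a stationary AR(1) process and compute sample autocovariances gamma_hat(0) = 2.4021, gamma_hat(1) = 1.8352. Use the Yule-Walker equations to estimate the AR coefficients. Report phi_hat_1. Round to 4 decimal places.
\hat\phi_{1} = 0.7640

The Yule-Walker equations for an AR(p) process read, in matrix form,
  Gamma_p phi = r_p,   with   (Gamma_p)_{ij} = gamma(|i - j|),
                       (r_p)_i = gamma(i),   i,j = 1..p.
Substitute the sample gammas (Toeplitz matrix and right-hand side of size 1):
  Gamma_p = [[2.4021]]
  r_p     = [1.8352]
With p = 1 this is the single equation gamma(0) phi_1 = gamma(1):
  phi_hat_1 = gamma(1) / gamma(0) = 1.8352 / 2.4021 = 0.7640.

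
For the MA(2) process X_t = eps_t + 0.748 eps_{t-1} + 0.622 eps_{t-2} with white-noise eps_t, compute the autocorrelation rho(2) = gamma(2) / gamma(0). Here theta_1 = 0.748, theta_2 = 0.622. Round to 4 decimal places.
\rho(2) = 0.3196

For an MA(q) process with theta_0 = 1, the autocovariance is
  gamma(k) = sigma^2 * sum_{i=0..q-k} theta_i * theta_{i+k},
and rho(k) = gamma(k) / gamma(0). Sigma^2 cancels.
  numerator   = (1)*(0.622) = 0.622.
  denominator = (1)^2 + (0.748)^2 + (0.622)^2 = 1.946388.
  rho(2) = 0.622 / 1.946388 = 0.3196.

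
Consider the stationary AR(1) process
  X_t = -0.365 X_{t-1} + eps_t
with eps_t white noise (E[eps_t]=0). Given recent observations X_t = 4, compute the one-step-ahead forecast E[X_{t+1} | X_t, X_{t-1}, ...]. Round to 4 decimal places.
E[X_{t+1} \mid \mathcal F_t] = -1.4600

For an AR(p) model X_t = c + sum_i phi_i X_{t-i} + eps_t, the
one-step-ahead conditional mean is
  E[X_{t+1} | X_t, ...] = c + sum_i phi_i X_{t+1-i}.
Substitute known values:
  E[X_{t+1} | ...] = (-0.365) * (4)
                   = -1.4600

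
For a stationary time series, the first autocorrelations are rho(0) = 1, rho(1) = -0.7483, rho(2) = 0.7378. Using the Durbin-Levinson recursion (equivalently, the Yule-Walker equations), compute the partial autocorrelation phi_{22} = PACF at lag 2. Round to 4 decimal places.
\phi_{22} = 0.4042

The PACF at lag k is phi_{kk}, the last component of the solution
to the Yule-Walker system G_k phi = r_k where
  (G_k)_{ij} = rho(|i - j|), (r_k)_i = rho(i), i,j = 1..k.
Equivalently, Durbin-Levinson gives phi_{kk} iteratively:
  phi_{11} = rho(1)
  phi_{kk} = [rho(k) - sum_{j=1..k-1} phi_{k-1,j} rho(k-j)]
            / [1 - sum_{j=1..k-1} phi_{k-1,j} rho(j)],
  phi_{k,j} = phi_{k-1,j} - phi_{kk} phi_{k-1,k-j},  j = 1..k-1.
Step k = 1:
  phi_11 = rho(1) = -0.7483.
Step k = 2:
  phi_22 = [rho(2) - phi_11 rho(1)] / [1 - phi_11 rho(1)] = [0.7378 - (-0.7483)(-0.7483)] / [1 - (-0.7483)(-0.7483)]
         = 0.17784711 / 0.44004711 = 0.4042.
Therefore phi_{22} = 0.4042.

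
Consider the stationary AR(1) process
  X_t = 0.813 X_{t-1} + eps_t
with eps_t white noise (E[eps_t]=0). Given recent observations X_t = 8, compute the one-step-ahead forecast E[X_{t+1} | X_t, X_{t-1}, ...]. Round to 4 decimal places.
E[X_{t+1} \mid \mathcal F_t] = 6.5040

For an AR(p) model X_t = c + sum_i phi_i X_{t-i} + eps_t, the
one-step-ahead conditional mean is
  E[X_{t+1} | X_t, ...] = c + sum_i phi_i X_{t+1-i}.
Substitute known values:
  E[X_{t+1} | ...] = (0.813) * (8)
                   = 6.5040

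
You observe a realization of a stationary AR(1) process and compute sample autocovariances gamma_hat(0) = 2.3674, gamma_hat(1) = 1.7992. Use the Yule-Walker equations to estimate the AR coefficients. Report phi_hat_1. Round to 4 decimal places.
\hat\phi_{1} = 0.7600

The Yule-Walker equations for an AR(p) process read, in matrix form,
  Gamma_p phi = r_p,   with   (Gamma_p)_{ij} = gamma(|i - j|),
                       (r_p)_i = gamma(i),   i,j = 1..p.
Substitute the sample gammas (Toeplitz matrix and right-hand side of size 1):
  Gamma_p = [[2.3674]]
  r_p     = [1.7992]
With p = 1 this is the single equation gamma(0) phi_1 = gamma(1):
  phi_hat_1 = gamma(1) / gamma(0) = 1.7992 / 2.3674 = 0.7600.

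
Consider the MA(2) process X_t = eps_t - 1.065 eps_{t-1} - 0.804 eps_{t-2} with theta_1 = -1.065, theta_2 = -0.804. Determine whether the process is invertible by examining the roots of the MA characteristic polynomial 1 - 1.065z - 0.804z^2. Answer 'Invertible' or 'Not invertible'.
\text{Not invertible}

The MA(q) characteristic polynomial is P(z) = 1 - 1.065z - 0.804z^2.
Invertibility requires all roots to lie outside the unit circle, i.e. |z| > 1 for every root.
Set 1 + (-1.065) z + (-0.804) z^2 = 0, i.e. a z^2 + b z + c = 0 with a = -0.804, b = -1.065, c = 1.
Discriminant D = b^2 - 4ac = (-1.065)^2 - 4*(-0.804)*1 = 1.134225 - (-3.216) = 4.350225.
D >= 0, so the roots are real: z = (-b +/- sqrt(D)) / (2a) = (1.065 +/- 2.085719) / (-1.608).
  z_1 = (1.065 + 2.085719) / (-1.608) = -1.9594,   |z_1| = 1.9594.
  z_2 = (1.065 - 2.085719) / (-1.608) = 0.6348,   |z_2| = 0.6348.
Moduli of all roots: 1.9594, 0.6348.
All moduli strictly greater than 1? No.
Verdict: Not invertible.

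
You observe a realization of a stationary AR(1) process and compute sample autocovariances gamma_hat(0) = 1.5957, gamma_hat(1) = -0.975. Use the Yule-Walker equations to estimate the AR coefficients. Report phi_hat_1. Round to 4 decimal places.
\hat\phi_{1} = -0.6110

The Yule-Walker equations for an AR(p) process read, in matrix form,
  Gamma_p phi = r_p,   with   (Gamma_p)_{ij} = gamma(|i - j|),
                       (r_p)_i = gamma(i),   i,j = 1..p.
Substitute the sample gammas (Toeplitz matrix and right-hand side of size 1):
  Gamma_p = [[1.5957]]
  r_p     = [-0.975]
With p = 1 this is the single equation gamma(0) phi_1 = gamma(1):
  phi_hat_1 = gamma(1) / gamma(0) = -0.975 / 1.5957 = -0.6110.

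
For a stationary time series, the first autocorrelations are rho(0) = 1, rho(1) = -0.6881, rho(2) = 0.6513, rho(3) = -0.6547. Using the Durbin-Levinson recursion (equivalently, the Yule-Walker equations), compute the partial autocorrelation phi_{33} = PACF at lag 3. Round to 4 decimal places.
\phi_{33} = -0.2691

The PACF at lag k is phi_{kk}, the last component of the solution
to the Yule-Walker system G_k phi = r_k where
  (G_k)_{ij} = rho(|i - j|), (r_k)_i = rho(i), i,j = 1..k.
Equivalently, Durbin-Levinson gives phi_{kk} iteratively:
  phi_{11} = rho(1)
  phi_{kk} = [rho(k) - sum_{j=1..k-1} phi_{k-1,j} rho(k-j)]
            / [1 - sum_{j=1..k-1} phi_{k-1,j} rho(j)],
  phi_{k,j} = phi_{k-1,j} - phi_{kk} phi_{k-1,k-j},  j = 1..k-1.
Step k = 1:
  phi_11 = rho(1) = -0.6881.
Step k = 2:
  phi_22 = [rho(2) - phi_11 rho(1)] / [1 - phi_11 rho(1)] = [0.6513 - (-0.6881)(-0.6881)] / [1 - (-0.6881)(-0.6881)]
         = 0.17781839 / 0.52651839 = 0.337725.
  Update: phi_21 = phi_11 - phi_22 phi_11 = -0.6881 - (0.337725)(-0.6881) = -0.455711.
Step k = 3:
  phi_33 = [rho(3) - phi_21 rho(2) - phi_22 rho(1)] / [1 - phi_21 rho(1) - phi_22 rho(2)]
    numerator   = -0.6547 - (-0.455711)(0.6513) - (0.337725)(-0.6881) = -0.12550659
    denominator = 1 - (-0.455711)(-0.6881) - (0.337725)(0.6513) = 0.46646469
  phi_33 = -0.12550659 / 0.46646469 = -0.2691.
Therefore phi_{33} = -0.2691.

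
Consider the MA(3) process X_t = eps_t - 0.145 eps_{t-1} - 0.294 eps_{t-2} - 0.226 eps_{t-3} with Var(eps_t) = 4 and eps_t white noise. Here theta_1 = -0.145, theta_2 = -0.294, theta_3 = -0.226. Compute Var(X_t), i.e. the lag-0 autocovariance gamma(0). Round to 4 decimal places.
\gamma(0) = 4.6341

For an MA(q) process X_t = eps_t + sum_i theta_i eps_{t-i} with
Var(eps_t) = sigma^2, the variance is
  gamma(0) = sigma^2 * (1 + sum_i theta_i^2).
  sum_i theta_i^2 = (-0.145)^2 + (-0.294)^2 + (-0.226)^2 = 0.021025 + 0.086436 + 0.051076 = 0.158537.
  gamma(0) = 4 * (1 + 0.158537) = 4 * 1.158537 = 4.634148, which rounds to 4.6341.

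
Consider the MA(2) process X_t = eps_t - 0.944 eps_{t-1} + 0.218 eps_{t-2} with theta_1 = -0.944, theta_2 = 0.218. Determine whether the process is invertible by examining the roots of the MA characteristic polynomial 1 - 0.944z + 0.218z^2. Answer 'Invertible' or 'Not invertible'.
\text{Invertible}

The MA(q) characteristic polynomial is P(z) = 1 - 0.944z + 0.218z^2.
Invertibility requires all roots to lie outside the unit circle, i.e. |z| > 1 for every root.
Set 1 + (-0.944) z + (0.218) z^2 = 0, i.e. a z^2 + b z + c = 0 with a = 0.218, b = -0.944, c = 1.
Discriminant D = b^2 - 4ac = (-0.944)^2 - 4*(0.218)*1 = 0.891136 - (0.872) = 0.019136.
D >= 0, so the roots are real: z = (-b +/- sqrt(D)) / (2a) = (0.944 +/- 0.138333) / (0.436).
  z_1 = (0.944 + 0.138333) / (0.436) = 2.4824,   |z_1| = 2.4824.
  z_2 = (0.944 - 0.138333) / (0.436) = 1.8479,   |z_2| = 1.8479.
Moduli of all roots: 2.4824, 1.8479.
All moduli strictly greater than 1? Yes.
Verdict: Invertible.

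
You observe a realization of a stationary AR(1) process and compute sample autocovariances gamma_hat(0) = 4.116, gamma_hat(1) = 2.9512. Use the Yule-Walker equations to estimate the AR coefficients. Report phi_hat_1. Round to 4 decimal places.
\hat\phi_{1} = 0.7170

The Yule-Walker equations for an AR(p) process read, in matrix form,
  Gamma_p phi = r_p,   with   (Gamma_p)_{ij} = gamma(|i - j|),
                       (r_p)_i = gamma(i),   i,j = 1..p.
Substitute the sample gammas (Toeplitz matrix and right-hand side of size 1):
  Gamma_p = [[4.116]]
  r_p     = [2.9512]
With p = 1 this is the single equation gamma(0) phi_1 = gamma(1):
  phi_hat_1 = gamma(1) / gamma(0) = 2.9512 / 4.116 = 0.7170.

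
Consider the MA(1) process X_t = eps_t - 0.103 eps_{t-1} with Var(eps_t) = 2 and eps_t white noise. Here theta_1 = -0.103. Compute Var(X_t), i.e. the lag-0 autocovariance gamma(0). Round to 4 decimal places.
\gamma(0) = 2.0212

For an MA(q) process X_t = eps_t + sum_i theta_i eps_{t-i} with
Var(eps_t) = sigma^2, the variance is
  gamma(0) = sigma^2 * (1 + sum_i theta_i^2).
  sum_i theta_i^2 = (-0.103)^2 = 0.010609.
  gamma(0) = 2 * (1 + 0.010609) = 2 * 1.010609 = 2.021218, which rounds to 2.0212.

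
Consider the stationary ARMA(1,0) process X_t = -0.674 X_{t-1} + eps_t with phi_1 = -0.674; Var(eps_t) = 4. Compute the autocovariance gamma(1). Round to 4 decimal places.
\gamma(1) = -4.9402

Multiply the model equation by X_{t-k} and take expectations. With theta_0 = psi_0 = 1 and psi_j the MA(infinity) weights, this gives
  gamma(k) - sum_i phi_i gamma(k-i) = c_k,
  c_k = sigma^2 * sum_{j=k..q} theta_j psi_{j-k}   (c_k = 0 for k > q),
using gamma(-m) = gamma(m).
Pure AR (q = 0): c_0 = sigma^2 = 4, c_k = 0 for k >= 1.
Equations for k = 0 and k = 1 (AR order 1):
  gamma(0) = phi_1 gamma(1) + c_0
  gamma(1) = phi_1 gamma(0) + c_1
Substituting the second into the first: gamma(0) (1 - phi_1^2) = c_0 + phi_1 c_1, so
  gamma(0) = c_0 / (1 - phi_1^2) = 4 / (1 - (-0.674)^2) = 4 / 0.545724 = 7.329712.
  gamma(1) = phi_1 gamma(0) = (-0.674)(7.329712) = -4.940226.
Therefore gamma(1) = -4.9402 (to 4 decimal places).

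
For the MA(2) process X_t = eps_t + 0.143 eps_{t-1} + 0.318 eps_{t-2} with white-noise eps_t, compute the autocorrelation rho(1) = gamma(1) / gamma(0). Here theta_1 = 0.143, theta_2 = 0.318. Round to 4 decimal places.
\rho(1) = 0.1680

For an MA(q) process with theta_0 = 1, the autocovariance is
  gamma(k) = sigma^2 * sum_{i=0..q-k} theta_i * theta_{i+k},
and rho(k) = gamma(k) / gamma(0). Sigma^2 cancels.
  numerator   = (1)*(0.143) + (0.143)*(0.318) = 0.188474.
  denominator = (1)^2 + (0.143)^2 + (0.318)^2 = 1.121573.
  rho(1) = 0.188474 / 1.121573 = 0.1680.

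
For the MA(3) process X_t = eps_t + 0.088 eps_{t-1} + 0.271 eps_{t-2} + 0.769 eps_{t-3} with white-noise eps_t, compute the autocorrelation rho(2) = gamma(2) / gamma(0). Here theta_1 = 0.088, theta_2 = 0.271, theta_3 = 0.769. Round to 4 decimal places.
\rho(2) = 0.2025

For an MA(q) process with theta_0 = 1, the autocovariance is
  gamma(k) = sigma^2 * sum_{i=0..q-k} theta_i * theta_{i+k},
and rho(k) = gamma(k) / gamma(0). Sigma^2 cancels.
  numerator   = (1)*(0.271) + (0.088)*(0.769) = 0.338672.
  denominator = (1)^2 + (0.088)^2 + (0.271)^2 + (0.769)^2 = 1.672546.
  rho(2) = 0.338672 / 1.672546 = 0.2025.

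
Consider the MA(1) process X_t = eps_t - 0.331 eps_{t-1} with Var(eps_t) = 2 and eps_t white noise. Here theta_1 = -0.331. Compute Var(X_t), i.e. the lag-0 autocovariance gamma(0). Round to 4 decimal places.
\gamma(0) = 2.2191

For an MA(q) process X_t = eps_t + sum_i theta_i eps_{t-i} with
Var(eps_t) = sigma^2, the variance is
  gamma(0) = sigma^2 * (1 + sum_i theta_i^2).
  sum_i theta_i^2 = (-0.331)^2 = 0.109561.
  gamma(0) = 2 * (1 + 0.109561) = 2 * 1.109561 = 2.219122, which rounds to 2.2191.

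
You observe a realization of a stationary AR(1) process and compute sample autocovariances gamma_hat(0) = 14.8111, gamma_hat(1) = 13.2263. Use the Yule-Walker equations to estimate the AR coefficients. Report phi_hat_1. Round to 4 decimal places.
\hat\phi_{1} = 0.8930

The Yule-Walker equations for an AR(p) process read, in matrix form,
  Gamma_p phi = r_p,   with   (Gamma_p)_{ij} = gamma(|i - j|),
                       (r_p)_i = gamma(i),   i,j = 1..p.
Substitute the sample gammas (Toeplitz matrix and right-hand side of size 1):
  Gamma_p = [[14.8111]]
  r_p     = [13.2263]
With p = 1 this is the single equation gamma(0) phi_1 = gamma(1):
  phi_hat_1 = gamma(1) / gamma(0) = 13.2263 / 14.8111 = 0.8930.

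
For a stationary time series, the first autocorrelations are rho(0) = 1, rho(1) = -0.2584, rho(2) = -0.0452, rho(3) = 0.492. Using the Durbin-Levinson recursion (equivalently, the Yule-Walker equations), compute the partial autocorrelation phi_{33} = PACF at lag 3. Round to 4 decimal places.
\phi_{33} = 0.4870

The PACF at lag k is phi_{kk}, the last component of the solution
to the Yule-Walker system G_k phi = r_k where
  (G_k)_{ij} = rho(|i - j|), (r_k)_i = rho(i), i,j = 1..k.
Equivalently, Durbin-Levinson gives phi_{kk} iteratively:
  phi_{11} = rho(1)
  phi_{kk} = [rho(k) - sum_{j=1..k-1} phi_{k-1,j} rho(k-j)]
            / [1 - sum_{j=1..k-1} phi_{k-1,j} rho(j)],
  phi_{k,j} = phi_{k-1,j} - phi_{kk} phi_{k-1,k-j},  j = 1..k-1.
Step k = 1:
  phi_11 = rho(1) = -0.2584.
Step k = 2:
  phi_22 = [rho(2) - phi_11 rho(1)] / [1 - phi_11 rho(1)] = [-0.0452 - (-0.2584)(-0.2584)] / [1 - (-0.2584)(-0.2584)]
         = -0.11197056 / 0.93322944 = -0.119982.
  Update: phi_21 = phi_11 - phi_22 phi_11 = -0.2584 - (-0.119982)(-0.2584) = -0.289403.
Step k = 3:
  phi_33 = [rho(3) - phi_21 rho(2) - phi_22 rho(1)] / [1 - phi_21 rho(1) - phi_22 rho(2)]
    numerator   = 0.492 - (-0.289403)(-0.0452) - (-0.119982)(-0.2584) = 0.44791567
    denominator = 1 - (-0.289403)(-0.2584) - (-0.119982)(-0.0452) = 0.91979501
  phi_33 = 0.44791567 / 0.91979501 = 0.487.
Therefore phi_{33} = 0.4870.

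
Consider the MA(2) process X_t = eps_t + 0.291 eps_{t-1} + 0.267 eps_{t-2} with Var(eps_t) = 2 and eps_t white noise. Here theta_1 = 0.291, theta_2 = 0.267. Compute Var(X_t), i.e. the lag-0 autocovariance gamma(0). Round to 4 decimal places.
\gamma(0) = 2.3119

For an MA(q) process X_t = eps_t + sum_i theta_i eps_{t-i} with
Var(eps_t) = sigma^2, the variance is
  gamma(0) = sigma^2 * (1 + sum_i theta_i^2).
  sum_i theta_i^2 = (0.291)^2 + (0.267)^2 = 0.084681 + 0.071289 = 0.15597.
  gamma(0) = 2 * (1 + 0.15597) = 2 * 1.15597 = 2.31194, which rounds to 2.3119.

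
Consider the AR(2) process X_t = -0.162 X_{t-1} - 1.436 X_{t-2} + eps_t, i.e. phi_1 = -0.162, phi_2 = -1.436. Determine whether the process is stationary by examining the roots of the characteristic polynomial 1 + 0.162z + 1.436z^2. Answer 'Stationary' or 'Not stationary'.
\text{Not stationary}

The AR(p) characteristic polynomial is P(z) = 1 + 0.162z + 1.436z^2.
Stationarity requires all roots to lie outside the unit circle, i.e. |z| > 1 for every root.
Set 1 + (0.162) z + (1.436) z^2 = 0, i.e. a z^2 + b z + c = 0 with a = 1.436, b = 0.162, c = 1.
Discriminant D = b^2 - 4ac = (0.162)^2 - 4*(1.436)*1 = 0.026244 - (5.744) = -5.717756.
D < 0, so the roots are the complex-conjugate pair z = (-b +/- i sqrt(-D)) / (2a) = -0.0564 +/- 0.8326i.
For a conjugate pair |z|^2 = z * conj(z) = (product of roots) = c/a = 1/(1.436) = 0.696379, so |z| = sqrt(0.696379) = 0.8345 for both roots.
Moduli of all roots: 0.8345, 0.8345.
All moduli strictly greater than 1? No.
Verdict: Not stationary.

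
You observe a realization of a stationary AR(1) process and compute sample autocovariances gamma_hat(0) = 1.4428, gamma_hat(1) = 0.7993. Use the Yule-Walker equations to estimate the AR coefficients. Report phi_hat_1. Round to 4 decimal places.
\hat\phi_{1} = 0.5540

The Yule-Walker equations for an AR(p) process read, in matrix form,
  Gamma_p phi = r_p,   with   (Gamma_p)_{ij} = gamma(|i - j|),
                       (r_p)_i = gamma(i),   i,j = 1..p.
Substitute the sample gammas (Toeplitz matrix and right-hand side of size 1):
  Gamma_p = [[1.4428]]
  r_p     = [0.7993]
With p = 1 this is the single equation gamma(0) phi_1 = gamma(1):
  phi_hat_1 = gamma(1) / gamma(0) = 0.7993 / 1.4428 = 0.5540.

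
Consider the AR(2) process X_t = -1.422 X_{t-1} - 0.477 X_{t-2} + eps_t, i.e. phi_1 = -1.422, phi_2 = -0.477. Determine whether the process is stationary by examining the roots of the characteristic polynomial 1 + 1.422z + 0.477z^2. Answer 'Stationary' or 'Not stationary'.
\text{Stationary}

The AR(p) characteristic polynomial is P(z) = 1 + 1.422z + 0.477z^2.
Stationarity requires all roots to lie outside the unit circle, i.e. |z| > 1 for every root.
Set 1 + (1.422) z + (0.477) z^2 = 0, i.e. a z^2 + b z + c = 0 with a = 0.477, b = 1.422, c = 1.
Discriminant D = b^2 - 4ac = (1.422)^2 - 4*(0.477)*1 = 2.022084 - (1.908) = 0.114084.
D >= 0, so the roots are real: z = (-b +/- sqrt(D)) / (2a) = (-1.422 +/- 0.337763) / (0.954).
  z_1 = (-1.422 + 0.337763) / (0.954) = -1.1365,   |z_1| = 1.1365.
  z_2 = (-1.422 - 0.337763) / (0.954) = -1.8446,   |z_2| = 1.8446.
Moduli of all roots: 1.1365, 1.8446.
All moduli strictly greater than 1? Yes.
Verdict: Stationary.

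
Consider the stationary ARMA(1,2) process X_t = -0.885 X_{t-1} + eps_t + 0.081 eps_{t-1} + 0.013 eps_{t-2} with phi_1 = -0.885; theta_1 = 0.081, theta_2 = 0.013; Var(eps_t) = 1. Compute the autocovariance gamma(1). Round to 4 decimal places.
\gamma(1) = -3.5297

Multiply the model equation by X_{t-k} and take expectations. With theta_0 = psi_0 = 1 and psi_j the MA(infinity) weights, this gives
  gamma(k) - sum_i phi_i gamma(k-i) = c_k,
  c_k = sigma^2 * sum_{j=k..q} theta_j psi_{j-k}   (c_k = 0 for k > q),
using gamma(-m) = gamma(m).
psi-weights needed (psi_j = theta_j + sum_i phi_i psi_{j-i}):
  psi_1 = theta_1 + phi_1 = 0.081 + (-0.885) = -0.804
  psi_2 = theta_2 + phi_1 psi_1 = 0.013 + (-0.885)(-0.804) = 0.72454
Right-hand sides:
  c_0 = sigma^2 (1 + theta_1 psi_1 + theta_2 psi_2) = 1 * (1 + (0.081)(-0.804) + (0.013)(0.72454)) = 1 * 0.944295 = 0.944295
  c_1 = sigma^2 (theta_1 + theta_2 psi_1) = 1 * (0.081 + (0.013)(-0.804)) = 0.070548
  c_2 = sigma^2 theta_2 = 1 * (0.013) = 0.013
Equations for k = 0 and k = 1 (AR order 1):
  gamma(0) = phi_1 gamma(1) + c_0
  gamma(1) = phi_1 gamma(0) + c_1
Substituting the second into the first: gamma(0) (1 - phi_1^2) = c_0 + phi_1 c_1, so
  gamma(0) = (c_0 + phi_1 c_1) / (1 - phi_1^2) = (0.944295 + (-0.885)(0.070548)) / (1 - (-0.885)^2) = 0.88186 / 0.216775 = 4.068089.
  gamma(1) = phi_1 gamma(0) + c_1 = (-0.885)(4.068089) + (0.070548) = -3.529711.
Therefore gamma(1) = -3.5297 (to 4 decimal places).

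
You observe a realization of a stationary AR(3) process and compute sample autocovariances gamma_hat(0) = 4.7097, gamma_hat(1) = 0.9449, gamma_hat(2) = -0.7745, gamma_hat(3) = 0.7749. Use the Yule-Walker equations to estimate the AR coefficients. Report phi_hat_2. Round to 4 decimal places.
\hat\phi_{2} = -0.2790

The Yule-Walker equations for an AR(p) process read, in matrix form,
  Gamma_p phi = r_p,   with   (Gamma_p)_{ij} = gamma(|i - j|),
                       (r_p)_i = gamma(i),   i,j = 1..p.
Substitute the sample gammas (Toeplitz matrix and right-hand side of size 3):
  Gamma_p = [[4.7097, 0.9449, -0.7745], [0.9449, 4.7097, 0.9449], [-0.7745, 0.9449, 4.7097]]
  r_p     = [0.9449, -0.7745, 0.7749]
Written out (R1..R3):
  (R1) 4.7097 phi_1 + 0.9449 phi_2 - 0.7745 phi_3 = 0.9449
  (R2) 0.9449 phi_1 + 4.7097 phi_2 + 0.9449 phi_3 = -0.7745
  (R3) -0.7745 phi_1 + 0.9449 phi_2 + 4.7097 phi_3 = 0.7749
Gaussian elimination:
  R2 <- R2 - (0.9449/4.7097) R1 = R2 - (0.200628) R1:  4.520126 phi_2 + 1.100287 phi_3 = -0.964074
  R3 <- R3 - (-0.7745/4.7097) R1 = R3 - (-0.164448) R1:  1.100287 phi_2 + 4.582335 phi_3 = 0.930287
  R3 <- R3 - (1.100287/4.520126) R2 = R3 - (0.243419) R2:  4.314504 phi_3 = 1.164961
Back-substitution:
  phi_hat_3 = 1.164961 / 4.314504 = 0.27001
  phi_hat_2 = (-0.964074 - (1.100287)(0.27001)) / 4.520126 = -0.279011
  phi_hat_1 = (0.9449 - (0.9449)(-0.279011) - (-0.7745)(0.27001)) / 4.7097 = 0.301009
So phi_hat = [0.3010, -0.2790, 0.2700].
Therefore phi_hat_2 = -0.2790.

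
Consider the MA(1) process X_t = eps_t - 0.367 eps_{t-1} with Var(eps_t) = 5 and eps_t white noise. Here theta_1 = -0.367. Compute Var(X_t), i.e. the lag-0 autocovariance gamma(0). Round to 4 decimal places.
\gamma(0) = 5.6734

For an MA(q) process X_t = eps_t + sum_i theta_i eps_{t-i} with
Var(eps_t) = sigma^2, the variance is
  gamma(0) = sigma^2 * (1 + sum_i theta_i^2).
  sum_i theta_i^2 = (-0.367)^2 = 0.134689.
  gamma(0) = 5 * (1 + 0.134689) = 5 * 1.134689 = 5.673445, which rounds to 5.6734.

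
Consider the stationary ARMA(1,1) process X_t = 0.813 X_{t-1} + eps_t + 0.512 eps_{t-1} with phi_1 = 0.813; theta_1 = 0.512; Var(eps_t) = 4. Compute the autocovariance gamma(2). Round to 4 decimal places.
\gamma(2) = 17.9998

Multiply the model equation by X_{t-k} and take expectations. With theta_0 = psi_0 = 1 and psi_j the MA(infinity) weights, this gives
  gamma(k) - sum_i phi_i gamma(k-i) = c_k,
  c_k = sigma^2 * sum_{j=k..q} theta_j psi_{j-k}   (c_k = 0 for k > q),
using gamma(-m) = gamma(m).
psi-weights needed (psi_j = theta_j + sum_i phi_i psi_{j-i}):
  psi_1 = theta_1 + phi_1 = 0.512 + (0.813) = 1.325
Right-hand sides:
  c_0 = sigma^2 (1 + theta_1 psi_1) = 4 * (1 + (0.512)(1.325)) = 4 * 1.6784 = 6.7136
  c_1 = sigma^2 theta_1 = 4 * (0.512) = 2.048
  c_2 = 0
Equations for k = 0 and k = 1 (AR order 1):
  gamma(0) = phi_1 gamma(1) + c_0
  gamma(1) = phi_1 gamma(0) + c_1
Substituting the second into the first: gamma(0) (1 - phi_1^2) = c_0 + phi_1 c_1, so
  gamma(0) = (c_0 + phi_1 c_1) / (1 - phi_1^2) = (6.7136 + (0.813)(2.048)) / (1 - (0.813)^2) = 8.378624 / 0.339031 = 24.713445.
  gamma(1) = phi_1 gamma(0) + c_1 = (0.813)(24.713445) + (2.048) = 22.140031.
For k = 2 (> q): gamma(2) = phi_1 gamma(1) = (0.813)(22.140031) = 17.999845.
Therefore gamma(2) = 17.9998 (to 4 decimal places).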